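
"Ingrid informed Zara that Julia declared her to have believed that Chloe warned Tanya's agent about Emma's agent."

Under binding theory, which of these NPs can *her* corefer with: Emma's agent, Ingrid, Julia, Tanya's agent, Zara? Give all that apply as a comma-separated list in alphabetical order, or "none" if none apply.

*her* is a pronoun; Principle B requires it to be free in its binding domain — the clause headed by 'declared'.
— Emma's agent: second object of the clause headed by 'warned'; is c-commanded by the pronoun; coreference would bind this R-expression — blocked (Principle C).
— Ingrid: subject of the matrix clause; c-commands the pronoun but lies outside its binding domain — allowed.
— Julia: subject of the clause headed by 'declared'; c-commands the pronoun within its binding domain — blocked (Principle B).
— Tanya's agent: object of the clause headed by 'warned'; is c-commanded by the pronoun; coreference would bind this R-expression — blocked (Principle C).
— Zara: object of the matrix clause; c-commands the pronoun but lies outside its binding domain — allowed.

Ingrid, Zara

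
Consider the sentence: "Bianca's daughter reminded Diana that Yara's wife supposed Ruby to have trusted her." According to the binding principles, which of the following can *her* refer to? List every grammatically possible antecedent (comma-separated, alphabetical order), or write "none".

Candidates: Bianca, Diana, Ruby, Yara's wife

*her* is a pronoun; Principle B requires it to be free in its binding domain — the clause headed by 'trusted'.
— Bianca: possessor inside the subject DP of the matrix clause; does not c-command the pronoun — Principle B does not apply; allowed.
— Diana: object of the matrix clause; c-commands the pronoun but lies outside its binding domain — allowed.
— Ruby: subject of the clause headed by 'trusted'; c-commands the pronoun within its binding domain — blocked (Principle B).
— Yara's wife: subject of the clause headed by 'supposed'; c-commands the pronoun but lies outside its binding domain — allowed.

Bianca, Diana, Yara's wife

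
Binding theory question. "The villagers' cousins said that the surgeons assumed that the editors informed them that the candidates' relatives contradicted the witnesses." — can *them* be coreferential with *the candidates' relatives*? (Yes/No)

No

*them* is a pronoun; Principle B requires it to be free in its binding domain — the clause headed by 'informed'.
— the candidates' relatives: subject of the clause headed by 'contradicted'; is c-commanded by the pronoun; coreference would bind this R-expression — blocked (Principle C).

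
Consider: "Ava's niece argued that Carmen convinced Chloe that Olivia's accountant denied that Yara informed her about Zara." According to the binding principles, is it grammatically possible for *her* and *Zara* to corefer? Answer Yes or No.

*her* is a pronoun; Principle B requires it to be free in its binding domain — the clause headed by 'informed'.
— Zara: second object of the clause headed by 'informed'; is c-commanded by the pronoun; coreference would bind this R-expression — blocked (Principle C).

No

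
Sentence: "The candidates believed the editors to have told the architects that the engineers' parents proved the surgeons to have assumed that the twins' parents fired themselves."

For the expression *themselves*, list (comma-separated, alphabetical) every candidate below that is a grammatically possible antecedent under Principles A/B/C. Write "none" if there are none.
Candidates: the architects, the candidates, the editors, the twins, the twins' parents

the twins' parents

*themselves* is a reflexive; Principle A requires it to be bound within its binding domain — the clause headed by 'fired'.
— the architects: object of the clause headed by 'told'; c-commands the reflexive but lies outside its binding domain — cannot bind it (Principle A).
— the candidates: subject of the matrix clause; c-commands the reflexive but lies outside its binding domain — cannot bind it (Principle A).
— the editors: subject of the clause headed by 'told'; c-commands the reflexive but lies outside its binding domain — cannot bind it (Principle A).
— the twins: possessor inside the subject DP of the clause headed by 'fired'; does not c-command the reflexive — cannot bind it (Principle A).
— the twins' parents: subject of the clause headed by 'fired'; c-commands the reflexive within its binding domain — allowed (Principle A).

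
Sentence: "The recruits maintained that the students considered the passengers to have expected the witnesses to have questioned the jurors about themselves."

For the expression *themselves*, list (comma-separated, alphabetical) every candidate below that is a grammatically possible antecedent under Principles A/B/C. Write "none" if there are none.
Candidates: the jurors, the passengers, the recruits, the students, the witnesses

*themselves* is a reflexive; Principle A requires it to be bound within its binding domain — the clause headed by 'questioned'.
— the jurors: object of the clause headed by 'questioned'; c-commands the reflexive within its binding domain — allowed (Principle A).
— the passengers: subject of the clause headed by 'expected'; c-commands the reflexive but lies outside its binding domain — cannot bind it (Principle A).
— the recruits: subject of the matrix clause; c-commands the reflexive but lies outside its binding domain — cannot bind it (Principle A).
— the students: subject of the clause headed by 'considered'; c-commands the reflexive but lies outside its binding domain — cannot bind it (Principle A).
— the witnesses: subject of the clause headed by 'questioned'; c-commands the reflexive within its binding domain — allowed (Principle A).

the jurors, the witnesses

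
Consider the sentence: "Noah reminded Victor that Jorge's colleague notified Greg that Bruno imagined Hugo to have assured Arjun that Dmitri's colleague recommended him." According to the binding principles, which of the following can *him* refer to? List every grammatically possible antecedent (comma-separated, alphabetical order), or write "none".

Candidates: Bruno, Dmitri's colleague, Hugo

Bruno, Hugo

*him* is a pronoun; Principle B requires it to be free in its binding domain — the clause headed by 'recommended'.
— Bruno: subject of the clause headed by 'imagined'; c-commands the pronoun but lies outside its binding domain — allowed.
— Dmitri's colleague: subject of the clause headed by 'recommended'; c-commands the pronoun within its binding domain — blocked (Principle B).
— Hugo: subject of the clause headed by 'assured'; c-commands the pronoun but lies outside its binding domain — allowed.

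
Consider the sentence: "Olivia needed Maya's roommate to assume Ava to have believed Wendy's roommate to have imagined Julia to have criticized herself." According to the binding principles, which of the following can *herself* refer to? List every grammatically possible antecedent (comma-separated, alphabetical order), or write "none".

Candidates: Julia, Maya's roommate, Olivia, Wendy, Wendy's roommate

Julia

*herself* is a reflexive; Principle A requires it to be bound within its binding domain — the clause headed by 'criticized'.
— Julia: subject of the clause headed by 'criticized'; c-commands the reflexive within its binding domain — allowed (Principle A).
— Maya's roommate: subject of the clause headed by 'assume'; c-commands the reflexive but lies outside its binding domain — cannot bind it (Principle A).
— Olivia: subject of the matrix clause; c-commands the reflexive but lies outside its binding domain — cannot bind it (Principle A).
— Wendy: possessor inside the subject DP of the clause headed by 'imagined'; does not c-command the reflexive — cannot bind it (Principle A).
— Wendy's roommate: subject of the clause headed by 'imagined'; c-commands the reflexive but lies outside its binding domain — cannot bind it (Principle A).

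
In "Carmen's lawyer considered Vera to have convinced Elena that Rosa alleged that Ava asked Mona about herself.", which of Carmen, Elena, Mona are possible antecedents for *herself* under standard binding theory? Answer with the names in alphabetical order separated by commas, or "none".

Mona

*herself* is a reflexive; Principle A requires it to be bound within its binding domain — the clause headed by 'asked'.
— Carmen: possessor inside the subject DP of the matrix clause; does not c-command the reflexive — cannot bind it (Principle A).
— Elena: object of the clause headed by 'convinced'; c-commands the reflexive but lies outside its binding domain — cannot bind it (Principle A).
— Mona: object of the clause headed by 'asked'; c-commands the reflexive within its binding domain — allowed (Principle A).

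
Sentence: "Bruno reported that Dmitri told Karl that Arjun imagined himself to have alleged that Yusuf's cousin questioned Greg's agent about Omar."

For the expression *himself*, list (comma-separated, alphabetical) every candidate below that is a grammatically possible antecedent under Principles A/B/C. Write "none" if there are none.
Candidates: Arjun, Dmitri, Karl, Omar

Arjun

*himself* is a reflexive; Principle A requires it to be bound within its binding domain — the clause headed by 'imagined'.
— Arjun: subject of the clause headed by 'imagined'; c-commands the reflexive within its binding domain — allowed (Principle A).
— Dmitri: subject of the clause headed by 'told'; c-commands the reflexive but lies outside its binding domain — cannot bind it (Principle A).
— Karl: object of the clause headed by 'told'; c-commands the reflexive but lies outside its binding domain — cannot bind it (Principle A).
— Omar: second object of the clause headed by 'questioned'; does not c-command the reflexive — cannot bind it (Principle A).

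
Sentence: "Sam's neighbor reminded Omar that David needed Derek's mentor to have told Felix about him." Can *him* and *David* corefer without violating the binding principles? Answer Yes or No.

*David* is an R-expression; Principle C requires it to be free (not bound by any c-commanding expression).
— him: second object of the clause headed by 'told'; the pronoun does not c-command the R-expression — coreference allowed.

Yes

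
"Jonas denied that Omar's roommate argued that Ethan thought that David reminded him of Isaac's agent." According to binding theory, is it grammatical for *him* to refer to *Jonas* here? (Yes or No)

*Jonas* is an R-expression; Principle C requires it to be free (not bound by any c-commanding expression).
— him: object of the clause headed by 'reminded'; the pronoun does not c-command the R-expression — coreference allowed.

Yes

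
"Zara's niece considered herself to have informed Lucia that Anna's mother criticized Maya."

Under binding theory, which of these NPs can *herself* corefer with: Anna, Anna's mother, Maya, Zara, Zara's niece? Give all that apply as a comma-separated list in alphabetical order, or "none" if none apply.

*herself* is a reflexive; Principle A requires it to be bound within its binding domain — the matrix clause.
— Anna: possessor inside the subject DP of the clause headed by 'criticized'; does not c-command the reflexive — cannot bind it (Principle A).
— Anna's mother: subject of the clause headed by 'criticized'; does not c-command the reflexive — cannot bind it (Principle A).
— Maya: object of the clause headed by 'criticized'; does not c-command the reflexive — cannot bind it (Principle A).
— Zara: possessor inside the subject DP of the matrix clause; does not c-command the reflexive — cannot bind it (Principle A).
— Zara's niece: subject of the matrix clause; c-commands the reflexive within its binding domain — allowed (Principle A).

Zara's niece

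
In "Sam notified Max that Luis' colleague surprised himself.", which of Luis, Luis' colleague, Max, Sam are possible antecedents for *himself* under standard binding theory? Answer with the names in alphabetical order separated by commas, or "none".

*himself* is a reflexive; Principle A requires it to be bound within its binding domain — the clause headed by 'surprised'.
— Luis: possessor inside the subject DP of the clause headed by 'surprised'; does not c-command the reflexive — cannot bind it (Principle A).
— Luis' colleague: subject of the clause headed by 'surprised'; c-commands the reflexive within its binding domain — allowed (Principle A).
— Max: object of the matrix clause; c-commands the reflexive but lies outside its binding domain — cannot bind it (Principle A).
— Sam: subject of the matrix clause; c-commands the reflexive but lies outside its binding domain — cannot bind it (Principle A).

Luis' colleague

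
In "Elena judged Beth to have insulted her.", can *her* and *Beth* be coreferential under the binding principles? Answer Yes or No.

*Beth* is an R-expression; Principle C requires it to be free (not bound by any c-commanding expression).
— her: object of the clause headed by 'insulted'; the R-expression locally c-commands the pronoun — coreference blocked (Principle B on the pronoun).

No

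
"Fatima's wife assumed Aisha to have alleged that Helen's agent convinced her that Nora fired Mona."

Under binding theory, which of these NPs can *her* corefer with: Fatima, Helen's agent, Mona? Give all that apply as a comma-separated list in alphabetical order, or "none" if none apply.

Fatima

*her* is a pronoun; Principle B requires it to be free in its binding domain — the clause headed by 'convinced'.
— Fatima: possessor inside the subject DP of the matrix clause; does not c-command the pronoun — Principle B does not apply; allowed.
— Helen's agent: subject of the clause headed by 'convinced'; c-commands the pronoun within its binding domain — blocked (Principle B).
— Mona: object of the clause headed by 'fired'; is c-commanded by the pronoun; coreference would bind this R-expression — blocked (Principle C).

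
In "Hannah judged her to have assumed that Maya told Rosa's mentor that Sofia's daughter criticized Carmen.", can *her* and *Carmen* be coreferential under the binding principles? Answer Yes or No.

No

*Carmen* is an R-expression; Principle C requires it to be free (not bound by any c-commanding expression).
— her: subject of the clause headed by 'assumed'; the pronoun c-commands the R-expression — coreference blocked (Principle C).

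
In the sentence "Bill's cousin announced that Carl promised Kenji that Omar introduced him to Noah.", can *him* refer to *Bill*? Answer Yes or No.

Yes

*him* is a pronoun; Principle B requires it to be free in its binding domain — the clause headed by 'introduced'.
— Bill: possessor inside the subject DP of the matrix clause; does not c-command the pronoun — Principle B does not apply; allowed.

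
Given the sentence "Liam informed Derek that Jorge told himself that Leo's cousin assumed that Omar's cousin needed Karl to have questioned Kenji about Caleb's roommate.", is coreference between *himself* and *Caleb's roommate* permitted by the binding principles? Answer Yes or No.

No

*himself* is a reflexive; Principle A requires it to be bound within its binding domain — the clause headed by 'told'.
— Caleb's roommate: second object of the clause headed by 'questioned'; does not c-command the reflexive — cannot bind it (Principle A).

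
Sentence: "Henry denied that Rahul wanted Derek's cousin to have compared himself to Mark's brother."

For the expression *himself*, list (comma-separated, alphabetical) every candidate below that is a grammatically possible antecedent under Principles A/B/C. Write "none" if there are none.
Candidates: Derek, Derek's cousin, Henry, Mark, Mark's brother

*himself* is a reflexive; Principle A requires it to be bound within its binding domain — the clause headed by 'compared'.
— Derek: possessor inside the subject DP of the clause headed by 'compared'; does not c-command the reflexive — cannot bind it (Principle A).
— Derek's cousin: subject of the clause headed by 'compared'; c-commands the reflexive within its binding domain — allowed (Principle A).
— Henry: subject of the matrix clause; c-commands the reflexive but lies outside its binding domain — cannot bind it (Principle A).
— Mark: possessor inside the second object DP of the clause headed by 'compared'; does not c-command the reflexive — cannot bind it (Principle A).
— Mark's brother: second object of the clause headed by 'compared'; does not c-command the reflexive — cannot bind it (Principle A).

Derek's cousin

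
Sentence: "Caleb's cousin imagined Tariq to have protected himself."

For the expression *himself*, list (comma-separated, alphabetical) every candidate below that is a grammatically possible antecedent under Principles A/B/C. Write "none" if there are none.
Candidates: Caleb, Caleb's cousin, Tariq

Tariq

*himself* is a reflexive; Principle A requires it to be bound within its binding domain — the clause headed by 'protected'.
— Caleb: possessor inside the subject DP of the matrix clause; does not c-command the reflexive — cannot bind it (Principle A).
— Caleb's cousin: subject of the matrix clause; c-commands the reflexive but lies outside its binding domain — cannot bind it (Principle A).
— Tariq: subject of the clause headed by 'protected'; c-commands the reflexive within its binding domain — allowed (Principle A).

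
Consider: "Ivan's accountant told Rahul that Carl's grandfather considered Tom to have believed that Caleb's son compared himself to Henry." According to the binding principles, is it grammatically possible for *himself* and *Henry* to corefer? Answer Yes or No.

No

*himself* is a reflexive; Principle A requires it to be bound within its binding domain — the clause headed by 'compared'.
— Henry: second object of the clause headed by 'compared'; does not c-command the reflexive — cannot bind it (Principle A).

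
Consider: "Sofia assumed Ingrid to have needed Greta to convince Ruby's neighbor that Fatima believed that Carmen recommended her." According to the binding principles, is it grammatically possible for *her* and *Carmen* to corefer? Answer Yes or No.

*her* is a pronoun; Principle B requires it to be free in its binding domain — the clause headed by 'recommended'.
— Carmen: subject of the clause headed by 'recommended'; c-commands the pronoun within its binding domain — blocked (Principle B).

No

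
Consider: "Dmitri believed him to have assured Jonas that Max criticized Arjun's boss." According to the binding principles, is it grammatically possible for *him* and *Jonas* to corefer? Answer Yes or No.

*him* is a pronoun; Principle B requires it to be free in its binding domain — the matrix clause.
— Jonas: object of the clause headed by 'assured'; is c-commanded by the pronoun; coreference would bind this R-expression — blocked (Principle C).

No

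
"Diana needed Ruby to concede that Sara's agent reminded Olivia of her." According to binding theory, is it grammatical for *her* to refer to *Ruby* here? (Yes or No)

Yes

*Ruby* is an R-expression; Principle C requires it to be free (not bound by any c-commanding expression).
— her: second object of the clause headed by 'reminded'; the pronoun does not c-command the R-expression — coreference allowed.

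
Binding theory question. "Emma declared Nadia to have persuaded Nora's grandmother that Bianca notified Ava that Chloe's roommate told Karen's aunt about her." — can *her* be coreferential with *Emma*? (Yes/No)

Yes

*her* is a pronoun; Principle B requires it to be free in its binding domain — the clause headed by 'told'.
— Emma: subject of the matrix clause; c-commands the pronoun but lies outside its binding domain — allowed.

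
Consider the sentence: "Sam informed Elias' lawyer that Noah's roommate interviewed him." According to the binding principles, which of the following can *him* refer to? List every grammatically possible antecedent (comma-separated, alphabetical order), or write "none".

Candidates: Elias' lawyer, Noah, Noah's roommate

Elias' lawyer, Noah

*him* is a pronoun; Principle B requires it to be free in its binding domain — the clause headed by 'interviewed'.
— Elias' lawyer: object of the matrix clause; c-commands the pronoun but lies outside its binding domain — allowed.
— Noah: possessor inside the subject DP of the clause headed by 'interviewed'; does not c-command the pronoun — Principle B does not apply; allowed.
— Noah's roommate: subject of the clause headed by 'interviewed'; c-commands the pronoun within its binding domain — blocked (Principle B).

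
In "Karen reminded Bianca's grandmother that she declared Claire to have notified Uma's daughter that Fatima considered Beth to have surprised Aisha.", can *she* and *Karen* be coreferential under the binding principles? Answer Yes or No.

*Karen* is an R-expression; Principle C requires it to be free (not bound by any c-commanding expression).
— she: subject of the clause headed by 'declared'; the pronoun does not c-command the R-expression — coreference allowed.

Yes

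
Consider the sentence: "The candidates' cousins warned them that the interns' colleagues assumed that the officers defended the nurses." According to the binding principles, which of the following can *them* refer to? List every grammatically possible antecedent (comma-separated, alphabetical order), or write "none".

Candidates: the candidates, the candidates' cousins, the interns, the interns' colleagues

the candidates

*them* is a pronoun; Principle B requires it to be free in its binding domain — the matrix clause.
— the candidates: possessor inside the subject DP of the matrix clause; does not c-command the pronoun — Principle B does not apply; allowed.
— the candidates' cousins: subject of the matrix clause; c-commands the pronoun within its binding domain — blocked (Principle B).
— the interns: possessor inside the subject DP of the clause headed by 'assumed'; is c-commanded by the pronoun; coreference would bind this R-expression — blocked (Principle C).
— the interns' colleagues: subject of the clause headed by 'assumed'; is c-commanded by the pronoun; coreference would bind this R-expression — blocked (Principle C).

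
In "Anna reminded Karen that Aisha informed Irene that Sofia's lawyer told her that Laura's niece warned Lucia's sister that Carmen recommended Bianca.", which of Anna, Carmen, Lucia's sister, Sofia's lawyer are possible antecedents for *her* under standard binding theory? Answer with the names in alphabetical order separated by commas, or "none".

*her* is a pronoun; Principle B requires it to be free in its binding domain — the clause headed by 'told'.
— Anna: subject of the matrix clause; c-commands the pronoun but lies outside its binding domain — allowed.
— Carmen: subject of the clause headed by 'recommended'; is c-commanded by the pronoun; coreference would bind this R-expression — blocked (Principle C).
— Lucia's sister: object of the clause headed by 'warned'; is c-commanded by the pronoun; coreference would bind this R-expression — blocked (Principle C).
— Sofia's lawyer: subject of the clause headed by 'told'; c-commands the pronoun within its binding domain — blocked (Principle B).

Anna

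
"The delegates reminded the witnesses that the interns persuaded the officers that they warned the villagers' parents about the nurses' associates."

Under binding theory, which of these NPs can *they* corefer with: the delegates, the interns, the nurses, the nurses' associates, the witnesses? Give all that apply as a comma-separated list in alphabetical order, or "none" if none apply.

*they* is a pronoun; Principle B requires it to be free in its binding domain — the clause headed by 'warned'.
— the delegates: subject of the matrix clause; c-commands the pronoun but lies outside its binding domain — allowed.
— the interns: subject of the clause headed by 'persuaded'; c-commands the pronoun but lies outside its binding domain — allowed.
— the nurses: possessor inside the second object DP of the clause headed by 'warned'; is c-commanded by the pronoun; coreference would bind this R-expression — blocked (Principle C).
— the nurses' associates: second object of the clause headed by 'warned'; is c-commanded by the pronoun; coreference would bind this R-expression — blocked (Principle C).
— the witnesses: object of the matrix clause; c-commands the pronoun but lies outside its binding domain — allowed.

the delegates, the interns, the witnesses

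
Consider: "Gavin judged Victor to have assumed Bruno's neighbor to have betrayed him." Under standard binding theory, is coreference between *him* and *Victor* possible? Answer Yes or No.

*Victor* is an R-expression; Principle C requires it to be free (not bound by any c-commanding expression).
— him: object of the clause headed by 'betrayed'; the pronoun does not c-command the R-expression — coreference allowed.

Yes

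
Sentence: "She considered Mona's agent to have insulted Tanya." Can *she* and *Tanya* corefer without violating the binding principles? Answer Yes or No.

No

*Tanya* is an R-expression; Principle C requires it to be free (not bound by any c-commanding expression).
— she: subject of the matrix clause; the pronoun c-commands the R-expression — coreference blocked (Principle C).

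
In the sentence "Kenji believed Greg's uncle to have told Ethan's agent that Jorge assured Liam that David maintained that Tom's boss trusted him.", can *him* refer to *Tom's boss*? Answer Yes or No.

*him* is a pronoun; Principle B requires it to be free in its binding domain — the clause headed by 'trusted'.
— Tom's boss: subject of the clause headed by 'trusted'; c-commands the pronoun within its binding domain — blocked (Principle B).

No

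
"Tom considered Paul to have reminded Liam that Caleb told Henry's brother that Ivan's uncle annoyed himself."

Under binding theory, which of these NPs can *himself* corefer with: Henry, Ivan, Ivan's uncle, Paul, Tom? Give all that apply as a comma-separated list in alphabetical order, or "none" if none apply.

*himself* is a reflexive; Principle A requires it to be bound within its binding domain — the clause headed by 'annoyed'.
— Henry: possessor inside the object DP of the clause headed by 'told'; does not c-command the reflexive — cannot bind it (Principle A).
— Ivan: possessor inside the subject DP of the clause headed by 'annoyed'; does not c-command the reflexive — cannot bind it (Principle A).
— Ivan's uncle: subject of the clause headed by 'annoyed'; c-commands the reflexive within its binding domain — allowed (Principle A).
— Paul: subject of the clause headed by 'reminded'; c-commands the reflexive but lies outside its binding domain — cannot bind it (Principle A).
— Tom: subject of the matrix clause; c-commands the reflexive but lies outside its binding domain — cannot bind it (Principle A).

Ivan's uncle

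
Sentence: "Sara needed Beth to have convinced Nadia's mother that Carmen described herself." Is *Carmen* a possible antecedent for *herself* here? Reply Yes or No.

*herself* is a reflexive; Principle A requires it to be bound within its binding domain — the clause headed by 'described'.
— Carmen: subject of the clause headed by 'described'; c-commands the reflexive within its binding domain — allowed (Principle A).

Yes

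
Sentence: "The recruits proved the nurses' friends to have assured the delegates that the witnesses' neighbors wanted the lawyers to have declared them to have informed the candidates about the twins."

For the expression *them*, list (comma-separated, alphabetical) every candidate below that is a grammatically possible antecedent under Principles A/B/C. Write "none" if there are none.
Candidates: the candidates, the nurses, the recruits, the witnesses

the nurses, the recruits, the witnesses

*them* is a pronoun; Principle B requires it to be free in its binding domain — the clause headed by 'declared'.
— the candidates: object of the clause headed by 'informed'; is c-commanded by the pronoun; coreference would bind this R-expression — blocked (Principle C).
— the nurses: possessor inside the subject DP of the clause headed by 'assured'; does not c-command the pronoun — Principle B does not apply; allowed.
— the recruits: subject of the matrix clause; c-commands the pronoun but lies outside its binding domain — allowed.
— the witnesses: possessor inside the subject DP of the clause headed by 'wanted'; does not c-command the pronoun — Principle B does not apply; allowed.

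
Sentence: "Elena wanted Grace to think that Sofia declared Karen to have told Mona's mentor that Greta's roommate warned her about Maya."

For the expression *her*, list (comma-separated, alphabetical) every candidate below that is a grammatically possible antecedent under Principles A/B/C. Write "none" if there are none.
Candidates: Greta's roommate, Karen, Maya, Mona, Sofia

*her* is a pronoun; Principle B requires it to be free in its binding domain — the clause headed by 'warned'.
— Greta's roommate: subject of the clause headed by 'warned'; c-commands the pronoun within its binding domain — blocked (Principle B).
— Karen: subject of the clause headed by 'told'; c-commands the pronoun but lies outside its binding domain — allowed.
— Maya: second object of the clause headed by 'warned'; is c-commanded by the pronoun; coreference would bind this R-expression — blocked (Principle C).
— Mona: possessor inside the object DP of the clause headed by 'told'; does not c-command the pronoun — Principle B does not apply; allowed.
— Sofia: subject of the clause headed by 'declared'; c-commands the pronoun but lies outside its binding domain — allowed.

Karen, Mona, Sofia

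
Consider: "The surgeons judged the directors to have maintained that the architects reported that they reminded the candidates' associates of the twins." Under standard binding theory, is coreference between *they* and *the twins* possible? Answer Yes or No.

*the twins* is an R-expression; Principle C requires it to be free (not bound by any c-commanding expression).
— they: subject of the clause headed by 'reminded'; the pronoun c-commands the R-expression — coreference blocked (Principle C).

No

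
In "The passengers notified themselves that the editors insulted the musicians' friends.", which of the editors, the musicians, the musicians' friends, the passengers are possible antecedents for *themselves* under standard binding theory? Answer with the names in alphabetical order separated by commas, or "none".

the passengers

*themselves* is a reflexive; Principle A requires it to be bound within its binding domain — the matrix clause.
— the editors: subject of the clause headed by 'insulted'; does not c-command the reflexive — cannot bind it (Principle A).
— the musicians: possessor inside the object DP of the clause headed by 'insulted'; does not c-command the reflexive — cannot bind it (Principle A).
— the musicians' friends: object of the clause headed by 'insulted'; does not c-command the reflexive — cannot bind it (Principle A).
— the passengers: subject of the matrix clause; c-commands the reflexive within its binding domain — allowed (Principle A).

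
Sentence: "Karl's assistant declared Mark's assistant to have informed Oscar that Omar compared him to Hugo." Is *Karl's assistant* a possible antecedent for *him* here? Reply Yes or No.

Yes

*him* is a pronoun; Principle B requires it to be free in its binding domain — the clause headed by 'compared'.
— Karl's assistant: subject of the matrix clause; c-commands the pronoun but lies outside its binding domain — allowed.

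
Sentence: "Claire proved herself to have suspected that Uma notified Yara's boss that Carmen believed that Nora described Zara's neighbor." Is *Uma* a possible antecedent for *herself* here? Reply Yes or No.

*herself* is a reflexive; Principle A requires it to be bound within its binding domain — the matrix clause.
— Uma: subject of the clause headed by 'notified'; does not c-command the reflexive — cannot bind it (Principle A).

No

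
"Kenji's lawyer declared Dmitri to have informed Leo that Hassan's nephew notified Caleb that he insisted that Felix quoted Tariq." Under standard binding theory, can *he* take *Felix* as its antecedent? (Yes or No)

No

*he* is a pronoun; Principle B requires it to be free in its binding domain — the clause headed by 'insisted'.
— Felix: subject of the clause headed by 'quoted'; is c-commanded by the pronoun; coreference would bind this R-expression — blocked (Principle C).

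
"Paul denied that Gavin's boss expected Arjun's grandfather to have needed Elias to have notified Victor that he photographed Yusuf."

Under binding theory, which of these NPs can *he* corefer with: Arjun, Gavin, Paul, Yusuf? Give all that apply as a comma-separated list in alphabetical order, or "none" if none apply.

*he* is a pronoun; Principle B requires it to be free in its binding domain — the clause headed by 'photographed'.
— Arjun: possessor inside the subject DP of the clause headed by 'needed'; does not c-command the pronoun — Principle B does not apply; allowed.
— Gavin: possessor inside the subject DP of the clause headed by 'expected'; does not c-command the pronoun — Principle B does not apply; allowed.
— Paul: subject of the matrix clause; c-commands the pronoun but lies outside its binding domain — allowed.
— Yusuf: object of the clause headed by 'photographed'; is c-commanded by the pronoun; coreference would bind this R-expression — blocked (Principle C).

Arjun, Gavin, Paul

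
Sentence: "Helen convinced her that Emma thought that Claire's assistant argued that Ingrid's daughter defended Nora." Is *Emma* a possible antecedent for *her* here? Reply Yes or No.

*her* is a pronoun; Principle B requires it to be free in its binding domain — the matrix clause.
— Emma: subject of the clause headed by 'thought'; is c-commanded by the pronoun; coreference would bind this R-expression — blocked (Principle C).

No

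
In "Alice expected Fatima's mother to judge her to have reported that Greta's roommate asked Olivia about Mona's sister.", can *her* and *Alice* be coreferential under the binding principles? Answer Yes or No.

*Alice* is an R-expression; Principle C requires it to be free (not bound by any c-commanding expression).
— her: subject of the clause headed by 'reported'; the pronoun does not c-command the R-expression — coreference allowed.

Yes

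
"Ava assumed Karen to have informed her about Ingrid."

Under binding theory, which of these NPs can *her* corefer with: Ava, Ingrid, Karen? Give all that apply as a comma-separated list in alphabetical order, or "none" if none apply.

*her* is a pronoun; Principle B requires it to be free in its binding domain — the clause headed by 'informed'.
— Ava: subject of the matrix clause; c-commands the pronoun but lies outside its binding domain — allowed.
— Ingrid: second object of the clause headed by 'informed'; is c-commanded by the pronoun; coreference would bind this R-expression — blocked (Principle C).
— Karen: subject of the clause headed by 'informed'; c-commands the pronoun within its binding domain — blocked (Principle B).

Ava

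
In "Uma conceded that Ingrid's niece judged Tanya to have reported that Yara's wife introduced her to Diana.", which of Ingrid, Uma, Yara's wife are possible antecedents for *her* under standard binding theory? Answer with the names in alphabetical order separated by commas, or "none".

Ingrid, Uma

*her* is a pronoun; Principle B requires it to be free in its binding domain — the clause headed by 'introduced'.
— Ingrid: possessor inside the subject DP of the clause headed by 'judged'; does not c-command the pronoun — Principle B does not apply; allowed.
— Uma: subject of the matrix clause; c-commands the pronoun but lies outside its binding domain — allowed.
— Yara's wife: subject of the clause headed by 'introduced'; c-commands the pronoun within its binding domain — blocked (Principle B).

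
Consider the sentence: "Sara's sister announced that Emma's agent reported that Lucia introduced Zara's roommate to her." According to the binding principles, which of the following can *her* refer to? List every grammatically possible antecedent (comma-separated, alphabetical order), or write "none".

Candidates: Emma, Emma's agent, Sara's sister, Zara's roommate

*her* is a pronoun; Principle B requires it to be free in its binding domain — the clause headed by 'introduced'.
— Emma: possessor inside the subject DP of the clause headed by 'reported'; does not c-command the pronoun — Principle B does not apply; allowed.
— Emma's agent: subject of the clause headed by 'reported'; c-commands the pronoun but lies outside its binding domain — allowed.
— Sara's sister: subject of the matrix clause; c-commands the pronoun but lies outside its binding domain — allowed.
— Zara's roommate: object of the clause headed by 'introduced'; c-commands the pronoun within its binding domain — blocked (Principle B).

Emma, Emma's agent, Sara's sister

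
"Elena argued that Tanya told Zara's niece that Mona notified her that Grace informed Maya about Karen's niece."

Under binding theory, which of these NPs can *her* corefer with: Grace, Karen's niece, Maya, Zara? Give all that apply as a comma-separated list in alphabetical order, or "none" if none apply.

*her* is a pronoun; Principle B requires it to be free in its binding domain — the clause headed by 'notified'.
— Grace: subject of the clause headed by 'informed'; is c-commanded by the pronoun; coreference would bind this R-expression — blocked (Principle C).
— Karen's niece: second object of the clause headed by 'informed'; is c-commanded by the pronoun; coreference would bind this R-expression — blocked (Principle C).
— Maya: object of the clause headed by 'informed'; is c-commanded by the pronoun; coreference would bind this R-expression — blocked (Principle C).
— Zara: possessor inside the object DP of the clause headed by 'told'; does not c-command the pronoun — Principle B does not apply; allowed.

Zara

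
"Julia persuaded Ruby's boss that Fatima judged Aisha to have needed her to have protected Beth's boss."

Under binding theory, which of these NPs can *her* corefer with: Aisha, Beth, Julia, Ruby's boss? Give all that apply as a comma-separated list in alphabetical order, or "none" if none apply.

Julia, Ruby's boss

*her* is a pronoun; Principle B requires it to be free in its binding domain — the clause headed by 'needed'.
— Aisha: subject of the clause headed by 'needed'; c-commands the pronoun within its binding domain — blocked (Principle B).
— Beth: possessor inside the object DP of the clause headed by 'protected'; is c-commanded by the pronoun; coreference would bind this R-expression — blocked (Principle C).
— Julia: subject of the matrix clause; c-commands the pronoun but lies outside its binding domain — allowed.
— Ruby's boss: object of the matrix clause; c-commands the pronoun but lies outside its binding domain — allowed.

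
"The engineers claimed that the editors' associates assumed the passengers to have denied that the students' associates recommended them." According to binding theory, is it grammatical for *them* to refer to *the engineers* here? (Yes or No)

Yes

*the engineers* is an R-expression; Principle C requires it to be free (not bound by any c-commanding expression).
— them: object of the clause headed by 'recommended'; the pronoun does not c-command the R-expression — coreference allowed.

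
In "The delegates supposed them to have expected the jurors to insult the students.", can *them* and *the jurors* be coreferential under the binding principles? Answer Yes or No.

No

*the jurors* is an R-expression; Principle C requires it to be free (not bound by any c-commanding expression).
— them: subject of the clause headed by 'expected'; the pronoun c-commands the R-expression — coreference blocked (Principle C).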